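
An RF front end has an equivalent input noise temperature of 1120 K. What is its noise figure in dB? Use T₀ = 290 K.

F = 1 + T_e/T₀ = 1 + 1120/290 = 4.86207
NF = 10 log₁₀(4.86207) = 6.87 dB

6.87 dB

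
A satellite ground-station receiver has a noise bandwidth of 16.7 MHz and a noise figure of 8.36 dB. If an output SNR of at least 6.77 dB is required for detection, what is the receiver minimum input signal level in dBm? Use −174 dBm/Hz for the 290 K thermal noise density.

Sensitivity = −174 + 10 log₁₀(B) + NF + SNR_min
= −174 + 72.23 + 8.36 + 6.77
= −86.64 dBm → −86.6 dBm

−86.6 dBm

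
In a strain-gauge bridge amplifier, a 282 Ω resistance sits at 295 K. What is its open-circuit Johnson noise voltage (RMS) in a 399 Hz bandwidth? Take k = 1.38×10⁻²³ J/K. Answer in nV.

42.8 nV

V_n = √(4kTRB)
4kTRB = 4 × 1.38×10⁻²³ × 295 × 2.82×10² × 3.99×10² = 1.83×10⁻¹⁵ V²
V_n = √(1.83×10⁻¹⁵) = 4.28×10⁻⁸ V = 42.8 nV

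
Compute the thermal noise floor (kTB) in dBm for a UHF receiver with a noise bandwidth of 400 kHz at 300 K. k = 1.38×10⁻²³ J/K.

P_n = kTB = 1.38×10⁻²³ × 300 × 4.00×10⁵ = 1.66×10⁻¹⁵ W
In dBm: 10 log₁₀(1.66×10⁻¹⁵ / 10⁻³) = −117.8 dBm

−117.8 dBm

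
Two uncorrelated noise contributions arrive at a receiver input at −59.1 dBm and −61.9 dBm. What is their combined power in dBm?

Convert to linear, add, convert back:
P₁ = 1.23×10⁻⁹ W, P₂ = 6.46×10⁻¹⁰ W
P_tot = 1.88×10⁻⁹ W → 10 log₁₀(P_tot / 10⁻³) = −57.3 dBm

−57.3 dBm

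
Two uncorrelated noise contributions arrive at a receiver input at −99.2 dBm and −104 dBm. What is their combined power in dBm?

−98.0 dBm

Convert to linear, add, convert back:
P₁ = 1.20×10⁻¹³ W, P₂ = 3.98×10⁻¹⁴ W
P_tot = 1.60×10⁻¹³ W → 10 log₁₀(P_tot / 10⁻³) = −98.0 dBm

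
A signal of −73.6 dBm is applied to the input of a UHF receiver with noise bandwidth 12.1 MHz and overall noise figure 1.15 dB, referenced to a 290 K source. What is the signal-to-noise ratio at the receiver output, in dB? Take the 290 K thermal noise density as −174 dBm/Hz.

28.4 dB

Noise floor: N = −174 + 10 log₁₀(B) + NF
10 log₁₀(1.21×10⁷) = 70.83 dB
N = −174 + 70.83 + 1.15 = −102.02 dBm
SNR = P_sig − N = −73.6 − (−102.02) = 28.42 dB → 28.4 dB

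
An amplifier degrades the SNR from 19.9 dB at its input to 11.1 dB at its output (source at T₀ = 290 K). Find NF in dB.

8.8 dB

NF (dB) = SNR_in(dB) − SNR_out(dB) when the source is at T₀
NF = 19.9 − 11.1 = 8.8 dB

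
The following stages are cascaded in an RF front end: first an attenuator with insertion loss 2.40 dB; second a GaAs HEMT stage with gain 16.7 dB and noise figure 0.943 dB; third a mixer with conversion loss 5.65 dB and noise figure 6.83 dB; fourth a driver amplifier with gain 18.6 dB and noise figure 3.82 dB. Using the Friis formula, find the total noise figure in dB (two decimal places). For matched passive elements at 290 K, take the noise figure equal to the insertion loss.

3.97 dB

Convert to linear (a loss of L dB is a gain of −L dB): F_i = 10^(NF_i/10), G_i = 10^(G_i,dB/10)
  Stage 1: F_1 = 10^(2.40/10) = 1.738, G_1 = 10^(−2.40/10) = 0.5754
  Stage 2: F_2 = 10^(0.943/10) = 1.243, G_2 = 10^(16.7/10) = 46.77
  Stage 3: F_3 = 10^(6.83/10) = 4.819, G_3 = 10^(−5.65/10) = 0.2723
  Stage 4: F_4 = 10^(3.82/10) = 2.410, G_4 = 10^(18.6/10) = 72.44
Friis cascade:
  F = 1.738 + (1.243 − 1)/0.5754 + (4.819 − 1)/26.92 + (2.410 − 1)/7.328 = 2.494
NF = 10 log₁₀(2.494) = 3.97 dB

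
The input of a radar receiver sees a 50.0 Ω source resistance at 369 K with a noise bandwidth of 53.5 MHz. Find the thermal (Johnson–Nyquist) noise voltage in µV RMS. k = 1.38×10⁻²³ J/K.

7.38 µV

V_n = √(4kTRB)
4kTRB = 4 × 1.38×10⁻²³ × 369 × 5.00×10¹ × 5.35×10⁷ = 5.45×10⁻¹¹ V²
V_n = √(5.45×10⁻¹¹) = 7.38×10⁻⁶ V = 7.38 µV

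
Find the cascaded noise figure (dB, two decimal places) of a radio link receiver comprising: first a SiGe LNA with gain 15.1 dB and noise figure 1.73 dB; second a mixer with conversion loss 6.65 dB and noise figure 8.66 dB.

Convert to linear (a loss of L dB is a gain of −L dB): F_i = 10^(NF_i/10), G_i = 10^(G_i,dB/10)
  Stage 1: F_1 = 10^(1.73/10) = 1.489, G_1 = 10^(15.1/10) = 32.36
  Stage 2: F_2 = 10^(8.66/10) = 7.345, G_2 = 10^(−6.65/10) = 0.2163
Friis cascade:
  F = 1.489 + (7.345 − 1)/32.36 = 1.685
NF = 10 log₁₀(1.685) = 2.27 dB

2.27 dB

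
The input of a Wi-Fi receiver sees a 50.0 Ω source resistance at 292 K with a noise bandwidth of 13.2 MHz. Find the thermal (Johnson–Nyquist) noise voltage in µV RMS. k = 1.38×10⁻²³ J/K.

V_n = √(4kTRB)
4kTRB = 4 × 1.38×10⁻²³ × 292 × 5.00×10¹ × 1.32×10⁷ = 1.06×10⁻¹¹ V²
V_n = √(1.06×10⁻¹¹) = 3.26×10⁻⁶ V = 3.26 µV

3.26 µV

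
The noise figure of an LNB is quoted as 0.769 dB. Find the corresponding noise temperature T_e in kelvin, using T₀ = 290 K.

56.2 K

F = 10^(0.769/10) = 1.19371
T_e = (F − 1)·T₀ = (1.19371 − 1) × 290 = 56.2 K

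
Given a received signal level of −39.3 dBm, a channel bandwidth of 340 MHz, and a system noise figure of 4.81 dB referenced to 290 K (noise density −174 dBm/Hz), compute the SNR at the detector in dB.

44.6 dB

Noise floor: N = −174 + 10 log₁₀(B) + NF
10 log₁₀(3.40×10⁸) = 85.31 dB
N = −174 + 85.31 + 4.81 = −83.88 dBm
SNR = P_sig − N = −39.3 − (−83.88) = 44.58 dB → 44.6 dB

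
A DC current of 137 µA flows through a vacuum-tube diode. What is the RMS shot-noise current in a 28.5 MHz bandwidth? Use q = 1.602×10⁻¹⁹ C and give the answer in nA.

I_n = √(2qI·B)
2qI·B = 2 × 1.602×10⁻¹⁹ × 1.37×10⁻⁴ × 2.85×10⁷ = 1.25×10⁻¹⁵ A²
I_n = √(1.25×10⁻¹⁵) = 3.54×10⁻⁸ A = 35.4 nA

35.4 nA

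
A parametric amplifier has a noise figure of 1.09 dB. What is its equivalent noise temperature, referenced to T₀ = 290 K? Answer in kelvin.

82.7 K

F = 10^(1.09/10) = 1.28529
T_e = (F − 1)·T₀ = (1.28529 − 1) × 290 = 82.7 K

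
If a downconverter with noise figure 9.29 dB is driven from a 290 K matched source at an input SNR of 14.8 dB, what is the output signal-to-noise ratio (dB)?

By definition F = SNR_in/SNR_out, so in dB: SNR_out = SNR_in − NF
SNR_out = 14.8 − 9.29 = 5.51 dB

5.51 dB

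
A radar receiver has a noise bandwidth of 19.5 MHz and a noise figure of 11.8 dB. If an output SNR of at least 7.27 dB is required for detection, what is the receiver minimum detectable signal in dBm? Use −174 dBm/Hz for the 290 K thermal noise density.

−82.0 dBm

Sensitivity = −174 + 10 log₁₀(B) + NF + SNR_min
= −174 + 72.9 + 11.8 + 7.27
= −82.03 dBm → −82.0 dBm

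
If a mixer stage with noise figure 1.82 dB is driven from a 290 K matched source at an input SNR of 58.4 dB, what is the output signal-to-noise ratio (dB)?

By definition F = SNR_in/SNR_out, so in dB: SNR_out = SNR_in − NF
SNR_out = 58.4 − 1.82 = 56.58 dB

56.58 dB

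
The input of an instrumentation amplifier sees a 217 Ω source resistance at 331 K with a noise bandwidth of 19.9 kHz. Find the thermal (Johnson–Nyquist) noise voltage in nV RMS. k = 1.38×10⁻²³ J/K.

281 nV

V_n = √(4kTRB)
4kTRB = 4 × 1.38×10⁻²³ × 331 × 2.17×10² × 1.99×10⁴ = 7.89×10⁻¹⁴ V²
V_n = √(7.89×10⁻¹⁴) = 2.81×10⁻⁷ V = 281 nV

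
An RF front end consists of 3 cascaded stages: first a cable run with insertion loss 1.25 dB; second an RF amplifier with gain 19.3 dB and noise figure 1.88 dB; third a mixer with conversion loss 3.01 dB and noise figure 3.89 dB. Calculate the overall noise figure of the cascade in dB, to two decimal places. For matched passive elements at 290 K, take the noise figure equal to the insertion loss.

3.18 dB

Convert to linear (a loss of L dB is a gain of −L dB): F_i = 10^(NF_i/10), G_i = 10^(G_i,dB/10)
  Stage 1: F_1 = 10^(1.25/10) = 1.334, G_1 = 10^(−1.25/10) = 0.7499
  Stage 2: F_2 = 10^(1.88/10) = 1.542, G_2 = 10^(19.3/10) = 85.11
  Stage 3: F_3 = 10^(3.89/10) = 2.449, G_3 = 10^(−3.01/10) = 0.5000
Friis cascade:
  F = 1.334 + (1.542 − 1)/0.7499 + (2.449 − 1)/63.83 = 2.079
NF = 10 log₁₀(2.079) = 3.18 dB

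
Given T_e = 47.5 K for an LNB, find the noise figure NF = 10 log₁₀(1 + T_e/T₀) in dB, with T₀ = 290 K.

0.659 dB

F = 1 + T_e/T₀ = 1 + 47.5/290 = 1.16379
NF = 10 log₁₀(1.16379) = 0.659 dB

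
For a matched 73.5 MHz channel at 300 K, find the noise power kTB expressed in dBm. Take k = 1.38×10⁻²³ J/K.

−95.2 dBm

P_n = kTB = 1.38×10⁻²³ × 300 × 7.35×10⁷ = 3.04×10⁻¹³ W
In dBm: 10 log₁₀(3.04×10⁻¹³ / 10⁻³) = −95.2 dBm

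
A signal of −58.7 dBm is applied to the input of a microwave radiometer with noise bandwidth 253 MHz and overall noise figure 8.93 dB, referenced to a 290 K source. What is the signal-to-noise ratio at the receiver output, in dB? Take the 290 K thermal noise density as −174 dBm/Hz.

22.3 dB

Noise floor: N = −174 + 10 log₁₀(B) + NF
10 log₁₀(2.53×10⁸) = 84.03 dB
N = −174 + 84.03 + 8.93 = −81.04 dBm
SNR = P_sig − N = −58.7 − (−81.04) = 22.34 dB → 22.3 dB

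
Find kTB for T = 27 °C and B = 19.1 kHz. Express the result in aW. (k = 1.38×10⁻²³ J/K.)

79.1 aW

T = 27 °C + 273.15 = 300.15 K
P_n = kTB = 1.38×10⁻²³ × 300.15 × 1.91×10⁴ = 7.91×10⁻¹⁷ W = 79.1 aW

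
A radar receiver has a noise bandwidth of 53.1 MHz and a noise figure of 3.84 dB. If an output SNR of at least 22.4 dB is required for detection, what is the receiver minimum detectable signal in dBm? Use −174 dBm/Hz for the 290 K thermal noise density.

−70.5 dBm

Sensitivity = −174 + 10 log₁₀(B) + NF + SNR_min
= −174 + 77.25 + 3.84 + 22.4
= −70.51 dBm → −70.5 dBm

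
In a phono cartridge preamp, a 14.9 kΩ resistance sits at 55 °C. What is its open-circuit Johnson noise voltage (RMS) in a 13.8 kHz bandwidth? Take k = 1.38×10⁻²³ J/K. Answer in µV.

T = 55 °C + 273.15 = 328.15 K
V_n = √(4kTRB)
4kTRB = 4 × 1.38×10⁻²³ × 328.15 × 1.49×10⁴ × 1.38×10⁴ = 3.72×10⁻¹² V²
V_n = √(3.72×10⁻¹²) = 1.93×10⁻⁶ V = 1.93 µV

1.93 µV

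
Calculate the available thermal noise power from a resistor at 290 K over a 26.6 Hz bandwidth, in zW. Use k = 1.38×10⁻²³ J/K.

P_n = kTB = 1.38×10⁻²³ × 290 × 2.66×10¹ = 1.06×10⁻¹⁹ W = 106 zW

106 zW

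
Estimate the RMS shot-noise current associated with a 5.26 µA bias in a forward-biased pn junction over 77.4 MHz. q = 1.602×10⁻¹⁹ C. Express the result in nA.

11.4 nA

I_n = √(2qI·B)
2qI·B = 2 × 1.602×10⁻¹⁹ × 5.26×10⁻⁶ × 7.74×10⁷ = 1.30×10⁻¹⁶ A²
I_n = √(1.30×10⁻¹⁶) = 1.14×10⁻⁸ A = 11.4 nA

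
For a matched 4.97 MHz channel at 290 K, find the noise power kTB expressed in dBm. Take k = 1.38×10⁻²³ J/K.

−107.0 dBm

P_n = kTB = 1.38×10⁻²³ × 290 × 4.97×10⁶ = 1.99×10⁻¹⁴ W
In dBm: 10 log₁₀(1.99×10⁻¹⁴ / 10⁻³) = −107.0 dBm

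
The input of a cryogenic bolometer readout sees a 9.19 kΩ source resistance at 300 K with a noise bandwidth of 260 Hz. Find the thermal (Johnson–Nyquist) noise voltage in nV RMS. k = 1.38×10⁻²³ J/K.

V_n = √(4kTRB)
4kTRB = 4 × 1.38×10⁻²³ × 300 × 9.19×10³ × 2.60×10² = 3.96×10⁻¹⁴ V²
V_n = √(3.96×10⁻¹⁴) = 1.99×10⁻⁷ V = 199 nV

199 nV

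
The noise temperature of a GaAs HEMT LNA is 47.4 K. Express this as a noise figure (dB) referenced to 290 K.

0.657 dB

F = 1 + T_e/T₀ = 1 + 47.4/290 = 1.16345
NF = 10 log₁₀(1.16345) = 0.657 dB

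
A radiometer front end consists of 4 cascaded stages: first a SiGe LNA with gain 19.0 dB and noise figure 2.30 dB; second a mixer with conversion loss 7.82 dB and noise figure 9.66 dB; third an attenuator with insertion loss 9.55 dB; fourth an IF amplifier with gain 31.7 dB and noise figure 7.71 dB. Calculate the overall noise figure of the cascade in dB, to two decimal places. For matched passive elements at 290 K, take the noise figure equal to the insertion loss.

Convert to linear (a loss of L dB is a gain of −L dB): F_i = 10^(NF_i/10), G_i = 10^(G_i,dB/10)
  Stage 1: F_1 = 10^(2.30/10) = 1.698, G_1 = 10^(19.0/10) = 79.43
  Stage 2: F_2 = 10^(9.66/10) = 9.247, G_2 = 10^(−7.82/10) = 0.1652
  Stage 3: F_3 = 10^(9.55/10) = 9.016, G_3 = 10^(−9.55/10) = 0.1109
  Stage 4: F_4 = 10^(7.71/10) = 5.902, G_4 = 10^(31.7/10) = 1479
Friis cascade:
  F = 1.698 + (9.247 − 1)/79.43 + (9.016 − 1)/13.12 + (5.902 − 1)/1.455 = 5.781
NF = 10 log₁₀(5.781) = 7.62 dB

7.62 dB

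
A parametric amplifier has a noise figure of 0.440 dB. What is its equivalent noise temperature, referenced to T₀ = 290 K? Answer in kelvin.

F = 10^(0.440/10) = 1.10662
T_e = (F − 1)·T₀ = (1.10662 − 1) × 290 = 30.9 K

30.9 K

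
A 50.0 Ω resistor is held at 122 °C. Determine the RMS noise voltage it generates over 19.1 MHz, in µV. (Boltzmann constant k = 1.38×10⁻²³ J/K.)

T = 122 °C + 273.15 = 395.15 K
V_n = √(4kTRB)
4kTRB = 4 × 1.38×10⁻²³ × 395.15 × 5.00×10¹ × 1.91×10⁷ = 2.08×10⁻¹¹ V²
V_n = √(2.08×10⁻¹¹) = 4.56×10⁻⁶ V = 4.56 µV

4.56 µV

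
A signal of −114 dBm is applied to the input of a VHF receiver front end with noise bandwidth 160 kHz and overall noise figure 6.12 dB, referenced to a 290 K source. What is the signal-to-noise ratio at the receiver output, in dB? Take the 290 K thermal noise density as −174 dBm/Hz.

1.8 dB

Noise floor: N = −174 + 10 log₁₀(B) + NF
10 log₁₀(1.60×10⁵) = 52.04 dB
N = −174 + 52.04 + 6.12 = −115.84 dBm
SNR = P_sig − N = −114 − (−115.84) = 1.84 dB → 1.8 dB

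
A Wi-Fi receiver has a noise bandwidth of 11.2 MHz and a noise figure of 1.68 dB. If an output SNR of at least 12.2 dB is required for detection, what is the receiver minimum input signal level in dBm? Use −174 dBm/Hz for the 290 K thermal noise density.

−89.6 dBm

Sensitivity = −174 + 10 log₁₀(B) + NF + SNR_min
= −174 + 70.49 + 1.68 + 12.2
= −89.63 dBm → −89.6 dBm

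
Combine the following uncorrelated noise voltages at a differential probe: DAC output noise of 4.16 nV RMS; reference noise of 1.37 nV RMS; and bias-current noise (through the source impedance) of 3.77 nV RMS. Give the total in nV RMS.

Uncorrelated sources add in power (mean-square): V_tot = √(ΣV_i²)
V_tot = √[(4.16×10⁻⁹)² + (1.37×10⁻⁹)² + (3.77×10⁻⁹)²] = 5.78×10⁻⁹ V = 5.78 nV

5.78 nV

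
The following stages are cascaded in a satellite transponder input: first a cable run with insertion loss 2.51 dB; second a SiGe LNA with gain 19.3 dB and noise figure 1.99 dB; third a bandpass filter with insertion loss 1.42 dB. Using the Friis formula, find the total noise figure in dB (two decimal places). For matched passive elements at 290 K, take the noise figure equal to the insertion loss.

4.51 dB

Convert to linear (a loss of L dB is a gain of −L dB): F_i = 10^(NF_i/10), G_i = 10^(G_i,dB/10)
  Stage 1: F_1 = 10^(2.51/10) = 1.782, G_1 = 10^(−2.51/10) = 0.5610
  Stage 2: F_2 = 10^(1.99/10) = 1.581, G_2 = 10^(19.3/10) = 85.11
  Stage 3: F_3 = 10^(1.42/10) = 1.387, G_3 = 10^(−1.42/10) = 0.7211
Friis cascade:
  F = 1.782 + (1.581 − 1)/0.5610 + (1.387 − 1)/47.75 = 2.826
NF = 10 log₁₀(2.826) = 4.51 dB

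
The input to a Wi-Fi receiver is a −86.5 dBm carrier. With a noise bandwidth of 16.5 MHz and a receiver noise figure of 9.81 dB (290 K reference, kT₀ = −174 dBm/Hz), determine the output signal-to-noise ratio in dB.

5.5 dB

Noise floor: N = −174 + 10 log₁₀(B) + NF
10 log₁₀(1.65×10⁷) = 72.17 dB
N = −174 + 72.17 + 9.81 = −92.02 dBm
SNR = P_sig − N = −86.5 − (−92.02) = 5.52 dB → 5.5 dB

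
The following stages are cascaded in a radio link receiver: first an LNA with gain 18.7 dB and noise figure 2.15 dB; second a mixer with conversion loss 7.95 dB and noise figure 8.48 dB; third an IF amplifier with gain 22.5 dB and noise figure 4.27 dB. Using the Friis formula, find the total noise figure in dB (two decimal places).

2.70 dB

Convert to linear (a loss of L dB is a gain of −L dB): F_i = 10^(NF_i/10), G_i = 10^(G_i,dB/10)
  Stage 1: F_1 = 10^(2.15/10) = 1.641, G_1 = 10^(18.7/10) = 74.13
  Stage 2: F_2 = 10^(8.48/10) = 7.047, G_2 = 10^(−7.95/10) = 0.1603
  Stage 3: F_3 = 10^(4.27/10) = 2.673, G_3 = 10^(22.5/10) = 177.8
Friis cascade:
  F = 1.641 + (7.047 − 1)/74.13 + (2.673 − 1)/11.89 = 1.863
NF = 10 log₁₀(1.863) = 2.70 dB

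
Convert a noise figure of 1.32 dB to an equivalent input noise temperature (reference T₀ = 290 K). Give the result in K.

F = 10^(1.32/10) = 1.35519
T_e = (F − 1)·T₀ = (1.35519 − 1) × 290 = 103 K

103 K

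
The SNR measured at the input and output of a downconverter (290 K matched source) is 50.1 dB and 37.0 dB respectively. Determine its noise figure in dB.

NF (dB) = SNR_in(dB) − SNR_out(dB) when the source is at T₀
NF = 50.1 − 37.0 = 13.1 dB

13.1 dB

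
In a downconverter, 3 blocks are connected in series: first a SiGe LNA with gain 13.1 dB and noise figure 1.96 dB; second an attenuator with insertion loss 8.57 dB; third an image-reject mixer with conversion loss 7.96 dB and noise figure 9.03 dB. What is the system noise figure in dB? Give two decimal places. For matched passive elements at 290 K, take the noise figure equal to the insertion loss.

6.37 dB

Convert to linear (a loss of L dB is a gain of −L dB): F_i = 10^(NF_i/10), G_i = 10^(G_i,dB/10)
  Stage 1: F_1 = 10^(1.96/10) = 1.570, G_1 = 10^(13.1/10) = 20.42
  Stage 2: F_2 = 10^(8.57/10) = 7.194, G_2 = 10^(−8.57/10) = 0.1390
  Stage 3: F_3 = 10^(9.03/10) = 7.998, G_3 = 10^(−7.96/10) = 0.1600
Friis cascade:
  F = 1.570 + (7.194 − 1)/20.42 + (7.998 − 1)/2.838 = 4.340
NF = 10 log₁₀(4.340) = 6.37 dB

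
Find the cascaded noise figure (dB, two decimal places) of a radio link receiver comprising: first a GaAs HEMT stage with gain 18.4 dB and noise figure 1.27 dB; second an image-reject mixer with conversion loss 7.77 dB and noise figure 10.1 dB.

1.68 dB

Convert to linear (a loss of L dB is a gain of −L dB): F_i = 10^(NF_i/10), G_i = 10^(G_i,dB/10)
  Stage 1: F_1 = 10^(1.27/10) = 1.340, G_1 = 10^(18.4/10) = 69.18
  Stage 2: F_2 = 10^(10.1/10) = 10.23, G_2 = 10^(−7.77/10) = 0.1671
Friis cascade:
  F = 1.340 + (10.23 − 1)/69.18 = 1.473
NF = 10 log₁₀(1.473) = 1.68 dB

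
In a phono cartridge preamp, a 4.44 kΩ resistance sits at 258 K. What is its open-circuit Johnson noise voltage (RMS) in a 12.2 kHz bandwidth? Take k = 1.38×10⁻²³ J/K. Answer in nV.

878 nV

V_n = √(4kTRB)
4kTRB = 4 × 1.38×10⁻²³ × 258 × 4.44×10³ × 1.22×10⁴ = 7.71×10⁻¹³ V²
V_n = √(7.71×10⁻¹³) = 8.78×10⁻⁷ V = 878 nV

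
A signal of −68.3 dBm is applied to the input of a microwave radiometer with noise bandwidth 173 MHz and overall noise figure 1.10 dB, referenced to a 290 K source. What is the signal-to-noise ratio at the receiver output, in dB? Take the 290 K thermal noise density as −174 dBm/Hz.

22.2 dB

Noise floor: N = −174 + 10 log₁₀(B) + NF
10 log₁₀(1.73×10⁸) = 82.38 dB
N = −174 + 82.38 + 1.10 = −90.52 dBm
SNR = P_sig − N = −68.3 − (−90.52) = 22.22 dB → 22.2 dB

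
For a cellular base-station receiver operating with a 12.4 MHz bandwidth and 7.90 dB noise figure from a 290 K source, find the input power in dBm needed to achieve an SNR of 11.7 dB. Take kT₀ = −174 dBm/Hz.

−83.5 dBm

Sensitivity = −174 + 10 log₁₀(B) + NF + SNR_min
= −174 + 70.93 + 7.90 + 11.7
= −83.47 dBm → −83.5 dBm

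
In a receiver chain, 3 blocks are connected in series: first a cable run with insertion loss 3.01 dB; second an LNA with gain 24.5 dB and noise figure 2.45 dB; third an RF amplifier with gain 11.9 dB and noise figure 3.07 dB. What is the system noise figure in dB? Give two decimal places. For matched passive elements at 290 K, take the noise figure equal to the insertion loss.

5.47 dB

Convert to linear (a loss of L dB is a gain of −L dB): F_i = 10^(NF_i/10), G_i = 10^(G_i,dB/10)
  Stage 1: F_1 = 10^(3.01/10) = 2.000, G_1 = 10^(−3.01/10) = 0.5000
  Stage 2: F_2 = 10^(2.45/10) = 1.758, G_2 = 10^(24.5/10) = 281.8
  Stage 3: F_3 = 10^(3.07/10) = 2.028, G_3 = 10^(11.9/10) = 15.49
Friis cascade:
  F = 2.000 + (1.758 − 1)/0.5000 + (2.028 − 1)/140.9 = 3.523
NF = 10 log₁₀(3.523) = 5.47 dB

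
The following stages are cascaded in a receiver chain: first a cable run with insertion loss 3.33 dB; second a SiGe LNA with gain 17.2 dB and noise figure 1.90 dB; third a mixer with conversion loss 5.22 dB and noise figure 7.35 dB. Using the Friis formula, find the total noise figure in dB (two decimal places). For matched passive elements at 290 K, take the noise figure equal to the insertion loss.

Convert to linear (a loss of L dB is a gain of −L dB): F_i = 10^(NF_i/10), G_i = 10^(G_i,dB/10)
  Stage 1: F_1 = 10^(3.33/10) = 2.153, G_1 = 10^(−3.33/10) = 0.4645
  Stage 2: F_2 = 10^(1.90/10) = 1.549, G_2 = 10^(17.2/10) = 52.48
  Stage 3: F_3 = 10^(7.35/10) = 5.433, G_3 = 10^(−5.22/10) = 0.3006
Friis cascade:
  F = 2.153 + (1.549 − 1)/0.4645 + (5.433 − 1)/24.38 = 3.516
NF = 10 log₁₀(3.516) = 5.46 dB

5.46 dB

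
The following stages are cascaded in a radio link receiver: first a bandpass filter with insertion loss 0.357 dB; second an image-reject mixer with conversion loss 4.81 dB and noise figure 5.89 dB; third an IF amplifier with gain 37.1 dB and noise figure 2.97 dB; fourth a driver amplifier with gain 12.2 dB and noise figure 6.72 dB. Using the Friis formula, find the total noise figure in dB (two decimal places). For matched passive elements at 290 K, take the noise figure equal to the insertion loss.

8.72 dB

Convert to linear (a loss of L dB is a gain of −L dB): F_i = 10^(NF_i/10), G_i = 10^(G_i,dB/10)
  Stage 1: F_1 = 10^(0.357/10) = 1.086, G_1 = 10^(−0.357/10) = 0.9211
  Stage 2: F_2 = 10^(5.89/10) = 3.882, G_2 = 10^(−4.81/10) = 0.3304
  Stage 3: F_3 = 10^(2.97/10) = 1.982, G_3 = 10^(37.1/10) = 5129
  Stage 4: F_4 = 10^(6.72/10) = 4.699, G_4 = 10^(12.2/10) = 16.60
Friis cascade:
  F = 1.086 + (3.882 − 1)/0.9211 + (1.982 − 1)/0.3043 + (4.699 − 1)/1561 = 7.442
NF = 10 log₁₀(7.442) = 8.72 dB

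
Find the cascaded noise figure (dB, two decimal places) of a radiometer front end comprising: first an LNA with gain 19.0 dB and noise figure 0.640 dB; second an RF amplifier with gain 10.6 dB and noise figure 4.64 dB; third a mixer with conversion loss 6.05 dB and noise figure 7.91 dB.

0.75 dB

Convert to linear (a loss of L dB is a gain of −L dB): F_i = 10^(NF_i/10), G_i = 10^(G_i,dB/10)
  Stage 1: F_1 = 10^(0.640/10) = 1.159, G_1 = 10^(19.0/10) = 79.43
  Stage 2: F_2 = 10^(4.64/10) = 2.911, G_2 = 10^(10.6/10) = 11.48
  Stage 3: F_3 = 10^(7.91/10) = 6.180, G_3 = 10^(−6.05/10) = 0.2483
Friis cascade:
  F = 1.159 + (2.911 − 1)/79.43 + (6.180 − 1)/912.0 = 1.189
NF = 10 log₁₀(1.189) = 0.75 dB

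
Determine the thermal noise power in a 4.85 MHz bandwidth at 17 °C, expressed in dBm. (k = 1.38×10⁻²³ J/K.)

T = 17 °C + 273.15 = 290.15 K
P_n = kTB = 1.38×10⁻²³ × 290.15 × 4.85×10⁶ = 1.94×10⁻¹⁴ W
In dBm: 10 log₁₀(1.94×10⁻¹⁴ / 10⁻³) = −107.1 dBm

−107.1 dBm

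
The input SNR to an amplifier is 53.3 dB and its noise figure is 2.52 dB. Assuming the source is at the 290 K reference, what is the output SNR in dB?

50.78 dB

By definition F = SNR_in/SNR_out, so in dB: SNR_out = SNR_in − NF
SNR_out = 53.3 − 2.52 = 50.78 dB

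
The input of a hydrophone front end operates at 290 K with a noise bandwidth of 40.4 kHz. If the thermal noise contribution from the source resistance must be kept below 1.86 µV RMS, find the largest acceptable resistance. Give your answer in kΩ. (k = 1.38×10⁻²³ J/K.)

5.35 kΩ

Johnson–Nyquist: V_n = √(4kTRB) ⇒ R = V_n² / (4kTB)
4kTB = 4 × 1.38×10⁻²³ × 290 × 4.04×10⁴ = 6.47×10⁻¹⁶
R = (1.86×10⁻⁶)² / 6.47×10⁻¹⁶ = 5.35×10³ Ω = 5.35 kΩ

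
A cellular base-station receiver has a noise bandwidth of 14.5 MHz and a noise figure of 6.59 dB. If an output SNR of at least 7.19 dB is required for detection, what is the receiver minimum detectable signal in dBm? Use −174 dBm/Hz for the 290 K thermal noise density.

−88.6 dBm

Sensitivity = −174 + 10 log₁₀(B) + NF + SNR_min
= −174 + 71.61 + 6.59 + 7.19
= −88.61 dBm → −88.6 dBm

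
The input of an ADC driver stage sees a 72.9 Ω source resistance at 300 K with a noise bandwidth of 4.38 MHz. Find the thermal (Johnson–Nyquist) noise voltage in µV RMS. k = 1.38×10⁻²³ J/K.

V_n = √(4kTRB)
4kTRB = 4 × 1.38×10⁻²³ × 300 × 7.29×10¹ × 4.38×10⁶ = 5.29×10⁻¹² V²
V_n = √(5.29×10⁻¹²) = 2.30×10⁻⁶ V = 2.30 µV

2.30 µV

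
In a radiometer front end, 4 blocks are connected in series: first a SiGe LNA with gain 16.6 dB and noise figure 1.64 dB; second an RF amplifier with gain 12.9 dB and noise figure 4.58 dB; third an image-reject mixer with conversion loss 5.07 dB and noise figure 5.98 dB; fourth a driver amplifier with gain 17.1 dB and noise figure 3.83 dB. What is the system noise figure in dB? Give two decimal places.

1.78 dB

Convert to linear (a loss of L dB is a gain of −L dB): F_i = 10^(NF_i/10), G_i = 10^(G_i,dB/10)
  Stage 1: F_1 = 10^(1.64/10) = 1.459, G_1 = 10^(16.6/10) = 45.71
  Stage 2: F_2 = 10^(4.58/10) = 2.871, G_2 = 10^(12.9/10) = 19.50
  Stage 3: F_3 = 10^(5.98/10) = 3.963, G_3 = 10^(−5.07/10) = 0.3112
  Stage 4: F_4 = 10^(3.83/10) = 2.415, G_4 = 10^(17.1/10) = 51.29
Friis cascade:
  F = 1.459 + (2.871 − 1)/45.71 + (3.963 − 1)/891.3 + (2.415 − 1)/277.3 = 1.508
NF = 10 log₁₀(1.508) = 1.78 dB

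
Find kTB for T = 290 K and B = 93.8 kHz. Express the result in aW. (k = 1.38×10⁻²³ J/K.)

375 aW

P_n = kTB = 1.38×10⁻²³ × 290 × 9.38×10⁴ = 3.75×10⁻¹⁶ W = 375 aW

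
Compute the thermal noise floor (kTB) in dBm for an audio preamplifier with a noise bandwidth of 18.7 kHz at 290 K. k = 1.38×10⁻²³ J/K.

−131.3 dBm

P_n = kTB = 1.38×10⁻²³ × 290 × 1.87×10⁴ = 7.48×10⁻¹⁷ W
In dBm: 10 log₁₀(7.48×10⁻¹⁷ / 10⁻³) = −131.3 dBm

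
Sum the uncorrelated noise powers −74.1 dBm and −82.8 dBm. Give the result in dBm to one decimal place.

−73.6 dBm

Convert to linear, add, convert back:
P₁ = 3.89×10⁻¹¹ W, P₂ = 5.25×10⁻¹² W
P_tot = 4.42×10⁻¹¹ W → 10 log₁₀(P_tot / 10⁻³) = −73.6 dBm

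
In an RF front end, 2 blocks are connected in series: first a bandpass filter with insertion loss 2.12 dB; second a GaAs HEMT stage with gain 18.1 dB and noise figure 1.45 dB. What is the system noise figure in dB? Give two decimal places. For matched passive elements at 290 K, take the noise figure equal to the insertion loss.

3.57 dB

Convert to linear (a loss of L dB is a gain of −L dB): F_i = 10^(NF_i/10), G_i = 10^(G_i,dB/10)
  Stage 1: F_1 = 10^(2.12/10) = 1.629, G_1 = 10^(−2.12/10) = 0.6138
  Stage 2: F_2 = 10^(1.45/10) = 1.396, G_2 = 10^(18.1/10) = 64.57
Friis cascade:
  F = 1.629 + (1.396 − 1)/0.6138 = 2.275
NF = 10 log₁₀(2.275) = 3.57 dB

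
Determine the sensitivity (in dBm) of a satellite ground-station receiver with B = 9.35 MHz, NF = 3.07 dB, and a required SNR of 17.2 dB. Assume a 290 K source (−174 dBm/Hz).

−84.0 dBm

Sensitivity = −174 + 10 log₁₀(B) + NF + SNR_min
= −174 + 69.71 + 3.07 + 17.2
= −84.02 dBm → −84.0 dBm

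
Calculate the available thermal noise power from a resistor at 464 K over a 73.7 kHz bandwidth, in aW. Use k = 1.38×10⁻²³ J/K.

472 aW

P_n = kTB = 1.38×10⁻²³ × 464 × 7.37×10⁴ = 4.72×10⁻¹⁶ W = 472 aW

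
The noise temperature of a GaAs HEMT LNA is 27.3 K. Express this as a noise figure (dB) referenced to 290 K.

F = 1 + T_e/T₀ = 1 + 27.3/290 = 1.09414
NF = 10 log₁₀(1.09414) = 0.391 dB

0.391 dB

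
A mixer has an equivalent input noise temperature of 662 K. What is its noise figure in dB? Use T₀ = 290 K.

5.16 dB

F = 1 + T_e/T₀ = 1 + 662/290 = 3.28276
NF = 10 log₁₀(3.28276) = 5.16 dB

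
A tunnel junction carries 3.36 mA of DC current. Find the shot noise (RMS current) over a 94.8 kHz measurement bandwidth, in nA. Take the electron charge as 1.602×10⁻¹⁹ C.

10.1 nA

I_n = √(2qI·B)
2qI·B = 2 × 1.602×10⁻¹⁹ × 3.36×10⁻³ × 9.48×10⁴ = 1.02×10⁻¹⁶ A²
I_n = √(1.02×10⁻¹⁶) = 1.01×10⁻⁸ A = 10.1 nA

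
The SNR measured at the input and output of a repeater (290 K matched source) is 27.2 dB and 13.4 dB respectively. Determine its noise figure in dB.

NF (dB) = SNR_in(dB) − SNR_out(dB) when the source is at T₀
NF = 27.2 − 13.4 = 13.8 dB

13.8 dB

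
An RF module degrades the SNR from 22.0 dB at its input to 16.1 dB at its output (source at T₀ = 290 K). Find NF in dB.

NF (dB) = SNR_in(dB) − SNR_out(dB) when the source is at T₀
NF = 22.0 − 16.1 = 5.9 dB

5.9 dB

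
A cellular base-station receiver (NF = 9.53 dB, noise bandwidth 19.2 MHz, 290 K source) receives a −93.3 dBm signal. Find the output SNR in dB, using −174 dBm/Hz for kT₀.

−1.7 dB

Noise floor: N = −174 + 10 log₁₀(B) + NF
10 log₁₀(1.92×10⁷) = 72.83 dB
N = −174 + 72.83 + 9.53 = −91.64 dBm
SNR = P_sig − N = −93.3 − (−91.64) = −1.66 dB → −1.7 dB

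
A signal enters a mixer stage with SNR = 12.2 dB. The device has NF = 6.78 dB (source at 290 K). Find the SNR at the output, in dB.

By definition F = SNR_in/SNR_out, so in dB: SNR_out = SNR_in − NF
SNR_out = 12.2 − 6.78 = 5.42 dB

5.42 dB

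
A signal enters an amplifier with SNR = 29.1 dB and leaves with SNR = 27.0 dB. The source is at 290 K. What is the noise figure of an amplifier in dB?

2.1 dB

NF (dB) = SNR_in(dB) − SNR_out(dB) when the source is at T₀
NF = 29.1 − 27.0 = 2.1 dB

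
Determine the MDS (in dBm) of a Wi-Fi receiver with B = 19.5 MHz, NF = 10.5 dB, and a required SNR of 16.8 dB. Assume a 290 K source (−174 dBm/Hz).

−73.8 dBm

Sensitivity = −174 + 10 log₁₀(B) + NF + SNR_min
= −174 + 72.9 + 10.5 + 16.8
= −73.8 dBm → −73.8 dBm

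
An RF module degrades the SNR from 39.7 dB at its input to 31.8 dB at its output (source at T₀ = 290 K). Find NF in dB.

7.9 dB

NF (dB) = SNR_in(dB) − SNR_out(dB) when the source is at T₀
NF = 39.7 − 31.8 = 7.9 dB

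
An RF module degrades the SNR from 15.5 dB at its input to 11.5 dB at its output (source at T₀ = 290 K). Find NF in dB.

4.0 dB

NF (dB) = SNR_in(dB) − SNR_out(dB) when the source is at T₀
NF = 15.5 − 11.5 = 4.0 dB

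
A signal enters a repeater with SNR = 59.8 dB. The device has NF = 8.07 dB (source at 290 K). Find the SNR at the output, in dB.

By definition F = SNR_in/SNR_out, so in dB: SNR_out = SNR_in − NF
SNR_out = 59.8 − 8.07 = 51.73 dB

51.73 dB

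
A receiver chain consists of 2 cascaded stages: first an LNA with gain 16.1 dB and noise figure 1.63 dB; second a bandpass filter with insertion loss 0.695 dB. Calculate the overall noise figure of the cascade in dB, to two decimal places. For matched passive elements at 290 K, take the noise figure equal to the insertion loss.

Convert to linear (a loss of L dB is a gain of −L dB): F_i = 10^(NF_i/10), G_i = 10^(G_i,dB/10)
  Stage 1: F_1 = 10^(1.63/10) = 1.455, G_1 = 10^(16.1/10) = 40.74
  Stage 2: F_2 = 10^(0.695/10) = 1.174, G_2 = 10^(−0.695/10) = 0.8521
Friis cascade:
  F = 1.455 + (1.174 − 1)/40.74 = 1.460
NF = 10 log₁₀(1.460) = 1.64 dB

1.64 dB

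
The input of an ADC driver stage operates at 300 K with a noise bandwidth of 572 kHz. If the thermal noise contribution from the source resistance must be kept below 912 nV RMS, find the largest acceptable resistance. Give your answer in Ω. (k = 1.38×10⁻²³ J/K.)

Johnson–Nyquist: V_n = √(4kTRB) ⇒ R = V_n² / (4kTB)
4kTB = 4 × 1.38×10⁻²³ × 300 × 5.72×10⁵ = 9.47×10⁻¹⁵
R = (9.12×10⁻⁷)² / 9.47×10⁻¹⁵ = 8.78×10¹ Ω = 87.8 Ω

87.8 Ω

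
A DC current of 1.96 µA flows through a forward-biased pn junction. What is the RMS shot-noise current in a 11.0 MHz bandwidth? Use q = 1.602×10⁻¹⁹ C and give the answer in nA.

I_n = √(2qI·B)
2qI·B = 2 × 1.602×10⁻¹⁹ × 1.96×10⁻⁶ × 1.10×10⁷ = 6.91×10⁻¹⁸ A²
I_n = √(6.91×10⁻¹⁸) = 2.63×10⁻⁹ A = 2.63 nA

2.63 nA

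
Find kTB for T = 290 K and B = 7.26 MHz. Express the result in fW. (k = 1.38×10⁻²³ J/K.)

P_n = kTB = 1.38×10⁻²³ × 290 × 7.26×10⁶ = 2.91×10⁻¹⁴ W = 29.1 fW

29.1 fW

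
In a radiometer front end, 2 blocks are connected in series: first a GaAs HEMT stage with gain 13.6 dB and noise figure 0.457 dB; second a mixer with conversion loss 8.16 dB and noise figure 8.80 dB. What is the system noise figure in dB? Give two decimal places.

1.46 dB

Convert to linear (a loss of L dB is a gain of −L dB): F_i = 10^(NF_i/10), G_i = 10^(G_i,dB/10)
  Stage 1: F_1 = 10^(0.457/10) = 1.111, G_1 = 10^(13.6/10) = 22.91
  Stage 2: F_2 = 10^(8.80/10) = 7.586, G_2 = 10^(−8.16/10) = 0.1528
Friis cascade:
  F = 1.111 + (7.586 − 1)/22.91 = 1.398
NF = 10 log₁₀(1.398) = 1.46 dB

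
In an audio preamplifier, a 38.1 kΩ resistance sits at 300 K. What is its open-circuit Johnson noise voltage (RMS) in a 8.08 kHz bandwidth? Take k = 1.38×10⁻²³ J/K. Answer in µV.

V_n = √(4kTRB)
4kTRB = 4 × 1.38×10⁻²³ × 300 × 3.81×10⁴ × 8.08×10³ = 5.10×10⁻¹² V²
V_n = √(5.10×10⁻¹²) = 2.26×10⁻⁶ V = 2.26 µV

2.26 µV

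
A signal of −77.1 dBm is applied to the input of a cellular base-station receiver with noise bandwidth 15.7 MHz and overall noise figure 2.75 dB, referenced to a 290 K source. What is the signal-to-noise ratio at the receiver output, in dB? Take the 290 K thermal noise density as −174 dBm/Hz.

22.2 dB

Noise floor: N = −174 + 10 log₁₀(B) + NF
10 log₁₀(1.57×10⁷) = 71.96 dB
N = −174 + 71.96 + 2.75 = −99.29 dBm
SNR = P_sig − N = −77.1 − (−99.29) = 22.19 dB → 22.2 dB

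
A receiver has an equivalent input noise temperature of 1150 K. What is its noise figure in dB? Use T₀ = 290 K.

6.96 dB

F = 1 + T_e/T₀ = 1 + 1150/290 = 4.96552
NF = 10 log₁₀(4.96552) = 6.96 dB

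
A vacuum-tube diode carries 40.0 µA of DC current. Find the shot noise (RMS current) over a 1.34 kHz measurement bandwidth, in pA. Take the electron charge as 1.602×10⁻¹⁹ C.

131 pA

I_n = √(2qI·B)
2qI·B = 2 × 1.602×10⁻¹⁹ × 4.00×10⁻⁵ × 1.34×10³ = 1.72×10⁻²⁰ A²
I_n = √(1.72×10⁻²⁰) = 1.31×10⁻¹⁰ A = 131 pA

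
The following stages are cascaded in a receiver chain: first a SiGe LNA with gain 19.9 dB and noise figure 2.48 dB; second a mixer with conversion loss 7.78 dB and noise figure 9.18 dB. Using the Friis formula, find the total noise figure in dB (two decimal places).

2.66 dB

Convert to linear (a loss of L dB is a gain of −L dB): F_i = 10^(NF_i/10), G_i = 10^(G_i,dB/10)
  Stage 1: F_1 = 10^(2.48/10) = 1.770, G_1 = 10^(19.9/10) = 97.72
  Stage 2: F_2 = 10^(9.18/10) = 8.279, G_2 = 10^(−7.78/10) = 0.1667
Friis cascade:
  F = 1.770 + (8.279 − 1)/97.72 = 1.845
NF = 10 log₁₀(1.845) = 2.66 dB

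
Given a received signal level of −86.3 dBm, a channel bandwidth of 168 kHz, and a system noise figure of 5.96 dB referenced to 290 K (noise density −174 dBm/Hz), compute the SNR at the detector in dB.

Noise floor: N = −174 + 10 log₁₀(B) + NF
10 log₁₀(1.68×10⁵) = 52.25 dB
N = −174 + 52.25 + 5.96 = −115.79 dBm
SNR = P_sig − N = −86.3 − (−115.79) = 29.49 dB → 29.5 dB

29.5 dB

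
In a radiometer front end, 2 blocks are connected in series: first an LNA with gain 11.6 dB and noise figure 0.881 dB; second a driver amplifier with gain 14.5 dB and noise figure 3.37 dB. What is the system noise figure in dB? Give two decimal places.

Convert to linear (a loss of L dB is a gain of −L dB): F_i = 10^(NF_i/10), G_i = 10^(G_i,dB/10)
  Stage 1: F_1 = 10^(0.881/10) = 1.225, G_1 = 10^(11.6/10) = 14.45
  Stage 2: F_2 = 10^(3.37/10) = 2.173, G_2 = 10^(14.5/10) = 28.18
Friis cascade:
  F = 1.225 + (2.173 − 1)/14.45 = 1.306
NF = 10 log₁₀(1.306) = 1.16 dB

1.16 dB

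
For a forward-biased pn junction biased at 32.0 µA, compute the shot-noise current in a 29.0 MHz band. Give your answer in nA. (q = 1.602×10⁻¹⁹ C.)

I_n = √(2qI·B)
2qI·B = 2 × 1.602×10⁻¹⁹ × 3.20×10⁻⁵ × 2.90×10⁷ = 2.97×10⁻¹⁶ A²
I_n = √(2.97×10⁻¹⁶) = 1.72×10⁻⁸ A = 17.2 nA

17.2 nA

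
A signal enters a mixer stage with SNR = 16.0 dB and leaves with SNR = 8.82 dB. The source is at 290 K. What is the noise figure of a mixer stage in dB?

7.18 dB

NF (dB) = SNR_in(dB) − SNR_out(dB) when the source is at T₀
NF = 16.0 − 8.82 = 7.18 dB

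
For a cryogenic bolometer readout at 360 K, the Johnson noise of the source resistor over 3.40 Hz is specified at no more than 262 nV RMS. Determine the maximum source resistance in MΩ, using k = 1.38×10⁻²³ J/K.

1.02 MΩ

Johnson–Nyquist: V_n = √(4kTRB) ⇒ R = V_n² / (4kTB)
4kTB = 4 × 1.38×10⁻²³ × 360 × 3.40×10⁰ = 6.76×10⁻²⁰
R = (2.62×10⁻⁷)² / 6.76×10⁻²⁰ = 1.02×10⁶ Ω = 1.02 MΩ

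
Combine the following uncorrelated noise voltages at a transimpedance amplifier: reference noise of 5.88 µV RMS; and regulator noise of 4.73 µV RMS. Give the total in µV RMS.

Uncorrelated sources add in power (mean-square): V_tot = √(ΣV_i²)
V_tot = √[(5.88×10⁻⁶)² + (4.73×10⁻⁶)²] = 7.55×10⁻⁶ V = 7.55 µV

7.55 µV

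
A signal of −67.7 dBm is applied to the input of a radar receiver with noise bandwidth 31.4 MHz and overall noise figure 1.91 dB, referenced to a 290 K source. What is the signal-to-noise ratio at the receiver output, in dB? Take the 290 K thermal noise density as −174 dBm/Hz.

Noise floor: N = −174 + 10 log₁₀(B) + NF
10 log₁₀(3.14×10⁷) = 74.97 dB
N = −174 + 74.97 + 1.91 = −97.12 dBm
SNR = P_sig − N = −67.7 − (−97.12) = 29.42 dB → 29.4 dB

29.4 dB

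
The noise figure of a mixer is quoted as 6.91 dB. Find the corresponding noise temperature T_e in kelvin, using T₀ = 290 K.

1134 K

F = 10^(6.91/10) = 4.90908
T_e = (F − 1)·T₀ = (4.90908 − 1) × 290 = 1134 K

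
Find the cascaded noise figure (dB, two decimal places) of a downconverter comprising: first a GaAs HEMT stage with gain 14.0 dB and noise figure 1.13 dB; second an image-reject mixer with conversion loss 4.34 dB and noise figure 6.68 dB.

Convert to linear (a loss of L dB is a gain of −L dB): F_i = 10^(NF_i/10), G_i = 10^(G_i,dB/10)
  Stage 1: F_1 = 10^(1.13/10) = 1.297, G_1 = 10^(14.0/10) = 25.12
  Stage 2: F_2 = 10^(6.68/10) = 4.656, G_2 = 10^(−4.34/10) = 0.3681
Friis cascade:
  F = 1.297 + (4.656 − 1)/25.12 = 1.443
NF = 10 log₁₀(1.443) = 1.59 dB

1.59 dB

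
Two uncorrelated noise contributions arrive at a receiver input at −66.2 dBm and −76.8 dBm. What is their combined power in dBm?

Convert to linear, add, convert back:
P₁ = 2.40×10⁻¹⁰ W, P₂ = 2.09×10⁻¹¹ W
P_tot = 2.61×10⁻¹⁰ W → 10 log₁₀(P_tot / 10⁻³) = −65.8 dBm

−65.8 dBm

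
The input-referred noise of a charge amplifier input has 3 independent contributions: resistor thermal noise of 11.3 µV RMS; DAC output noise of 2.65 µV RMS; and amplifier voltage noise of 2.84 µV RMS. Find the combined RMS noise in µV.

11.9 µV

Uncorrelated sources add in power (mean-square): V_tot = √(ΣV_i²)
V_tot = √[(1.13×10⁻⁵)² + (2.65×10⁻⁶)² + (2.84×10⁻⁶)²] = 1.19×10⁻⁵ V = 11.9 µV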